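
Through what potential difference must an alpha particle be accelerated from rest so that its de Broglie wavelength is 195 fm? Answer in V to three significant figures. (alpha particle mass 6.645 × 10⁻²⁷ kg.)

V = 2710 V

p = h/λ = 6.626 × 10⁻³⁴ / 1.950 × 10⁻¹³ = 3.398 × 10⁻²¹ kg·m/s.
KE = p²/(2m) = 8.688 × 10⁻¹⁶ J.
V = KE/2e = 8.688 × 10⁻¹⁶ / (2 × 1.602 × 10⁻¹⁹) = 2710 V.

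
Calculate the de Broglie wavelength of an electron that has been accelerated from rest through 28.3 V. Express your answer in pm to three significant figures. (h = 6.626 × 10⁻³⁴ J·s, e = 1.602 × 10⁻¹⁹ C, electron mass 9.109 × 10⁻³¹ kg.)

λ = 231 pm

KE = eV = 1.602 × 10⁻¹⁹ × 28.30 = 4.534 × 10⁻¹⁸ J.
p = √(2mKE) = √(2 × 9.109 × 10⁻³¹ × 4.534 × 10⁻¹⁸) = 2.874 × 10⁻²⁴ kg·m/s.
λ = h/p = 6.626 × 10⁻³⁴ / 2.874 × 10⁻²⁴ = 2.31 × 10⁻¹⁰ m = 231 pm.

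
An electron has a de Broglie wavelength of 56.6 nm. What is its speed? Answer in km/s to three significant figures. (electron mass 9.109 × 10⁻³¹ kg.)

p = h/λ = 6.626 × 10⁻³⁴ / 5.660 × 10⁻⁸ = 1.171 × 10⁻²⁶ kg·m/s.
v = p/m = 1.171 × 10⁻²⁶ / 9.109 × 10⁻³¹ = 1.29 × 10⁴ m/s = 12.9 km/s.

v = 12.9 km/s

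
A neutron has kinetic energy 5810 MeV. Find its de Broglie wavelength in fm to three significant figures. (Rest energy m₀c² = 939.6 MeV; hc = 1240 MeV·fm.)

λ = 0.186 fm

Total energy E = KE + m₀c² = 5810 + 939.6 = 6749.6 MeV.
(pc)² = E² − (m₀c²)² = (6749.6)² − (939.6)² = 4.467 × 10⁷ MeV², so pc = 6684 MeV.
λ = hc/(pc) = 1240 MeV·fm / 6684 MeV = 0.186 fm.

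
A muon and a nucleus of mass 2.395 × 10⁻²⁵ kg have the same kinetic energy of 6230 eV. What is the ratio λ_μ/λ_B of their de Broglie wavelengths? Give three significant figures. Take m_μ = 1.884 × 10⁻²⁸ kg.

λ_μ/λ_B = 35.7

At fixed KE, p = √(2mKE) so λ = h/p ∝ 1/√m.
λ_μ/λ_B = √(m_B/m_μ) = √(2.395 × 10⁻²⁵/1.884 × 10⁻²⁸) = √(1271) = 35.7.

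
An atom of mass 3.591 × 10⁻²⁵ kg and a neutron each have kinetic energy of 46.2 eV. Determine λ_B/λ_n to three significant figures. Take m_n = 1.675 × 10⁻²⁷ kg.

At fixed KE, p = √(2mKE) so λ = h/p ∝ 1/√m.
λ_B/λ_n = √(m_n/m_B) = √(1.675 × 10⁻²⁷/3.591 × 10⁻²⁵) = √(4.664 × 10⁻³) = 0.0683.

λ_B/λ_n = 0.0683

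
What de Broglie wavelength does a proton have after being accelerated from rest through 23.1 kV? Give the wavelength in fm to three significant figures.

KE = eV = 1.602 × 10⁻¹⁹ × 2.310 × 10⁴ = 3.701 × 10⁻¹⁵ J.
p = √(2mKE) = √(2 × 1.673 × 10⁻²⁷ × 3.701 × 10⁻¹⁵) = 3.519 × 10⁻²¹ kg·m/s.
λ = h/p = 6.626 × 10⁻³⁴ / 3.519 × 10⁻²¹ = 1.88 × 10⁻¹³ m = 188 fm.

λ = 188 fm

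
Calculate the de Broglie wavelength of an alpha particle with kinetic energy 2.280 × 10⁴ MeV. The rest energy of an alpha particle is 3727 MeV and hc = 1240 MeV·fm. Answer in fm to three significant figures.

Total energy E = KE + m₀c² = 2.280 × 10⁴ + 3727 = 26527 MeV.
(pc)² = E² − (m₀c²)² = (26527)² − (3727)² = 6.898 × 10⁸ MeV², so pc = 2.626 × 10⁴ MeV.
λ = hc/(pc) = 1240 MeV·fm / 2.626 × 10⁴ MeV = 0.0472 fm.

λ = 0.0472 fm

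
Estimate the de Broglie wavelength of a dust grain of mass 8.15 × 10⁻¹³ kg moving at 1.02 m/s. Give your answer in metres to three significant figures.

p = mv = 8.15 × 10⁻¹³ × 1.02 = 8.313 × 10⁻¹³ kg·m/s.
λ = h/p = 6.626 × 10⁻³⁴ / 8.313 × 10⁻¹³ = 7.97 × 10⁻²² m.

λ = 7.97 × 10⁻²² m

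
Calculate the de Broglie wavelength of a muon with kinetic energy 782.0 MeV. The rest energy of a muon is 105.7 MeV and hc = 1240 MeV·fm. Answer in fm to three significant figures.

Total energy E = KE + m₀c² = 782.0 + 105.7 = 887.7 MeV.
(pc)² = E² − (m₀c²)² = (887.7)² − (105.7)² = 7.768 × 10⁵ MeV², so pc = 881.4 MeV.
λ = hc/(pc) = 1240 MeV·fm / 881.4 MeV = 1.41 fm.

λ = 1.41 fm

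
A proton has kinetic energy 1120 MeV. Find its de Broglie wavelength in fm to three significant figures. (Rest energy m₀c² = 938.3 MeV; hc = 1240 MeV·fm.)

Total energy E = KE + m₀c² = 1120 + 938.3 = 2058.3 MeV.
(pc)² = E² − (m₀c²)² = (2058.3)² − (938.3)² = 3.356 × 10⁶ MeV², so pc = 1832 MeV.
λ = hc/(pc) = 1240 MeV·fm / 1832 MeV = 0.677 fm.

λ = 0.677 fm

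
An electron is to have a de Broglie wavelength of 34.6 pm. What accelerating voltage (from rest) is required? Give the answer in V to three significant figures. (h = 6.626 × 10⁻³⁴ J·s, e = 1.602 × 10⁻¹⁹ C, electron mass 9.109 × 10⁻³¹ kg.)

V = 1260 V

p = h/λ = 6.626 × 10⁻³⁴ / 3.460 × 10⁻¹¹ = 1.915 × 10⁻²³ kg·m/s.
KE = p²/(2m) = 2.013 × 10⁻¹⁶ J.
V = KE/e = 2.013 × 10⁻¹⁶ / (1.602 × 10⁻¹⁹) = 1260 V.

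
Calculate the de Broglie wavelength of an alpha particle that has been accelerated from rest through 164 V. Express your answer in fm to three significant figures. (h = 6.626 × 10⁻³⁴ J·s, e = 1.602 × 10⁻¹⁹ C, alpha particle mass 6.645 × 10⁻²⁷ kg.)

λ = 793 fm

KE = 2eV = 2 × 1.602 × 10⁻¹⁹ × 164.0 = 5.255 × 10⁻¹⁷ J.
p = √(2mKE) = √(2 × 6.645 × 10⁻²⁷ × 5.255 × 10⁻¹⁷) = 8.357 × 10⁻²² kg·m/s.
λ = h/p = 6.626 × 10⁻³⁴ / 8.357 × 10⁻²² = 7.93 × 10⁻¹³ m = 793 fm.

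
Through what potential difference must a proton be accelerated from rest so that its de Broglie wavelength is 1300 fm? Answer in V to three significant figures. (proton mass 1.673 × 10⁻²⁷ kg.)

V = 485 V

p = h/λ = 6.626 × 10⁻³⁴ / 1.300 × 10⁻¹² = 5.097 × 10⁻²² kg·m/s.
KE = p²/(2m) = 7.764 × 10⁻¹⁷ J.
V = KE/e = 7.764 × 10⁻¹⁷ / (1.602 × 10⁻¹⁹) = 485 V.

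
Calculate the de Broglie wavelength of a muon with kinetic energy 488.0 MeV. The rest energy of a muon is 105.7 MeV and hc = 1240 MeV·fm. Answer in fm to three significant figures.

λ = 2.12 fm

Total energy E = KE + m₀c² = 488.0 + 105.7 = 593.7 MeV.
(pc)² = E² − (m₀c²)² = (593.7)² − (105.7)² = 3.413 × 10⁵ MeV², so pc = 584.2 MeV.
λ = hc/(pc) = 1240 MeV·fm / 584.2 MeV = 2.12 fm.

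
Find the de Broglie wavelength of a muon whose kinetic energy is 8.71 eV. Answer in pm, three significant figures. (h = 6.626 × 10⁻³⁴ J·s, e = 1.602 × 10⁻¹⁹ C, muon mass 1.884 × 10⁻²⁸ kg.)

KE = 8.71 eV = 1.395 × 10⁻¹⁸ J.
p = √(2mKE) = √(2 × 1.884 × 10⁻²⁸ × 1.395 × 10⁻¹⁸) = 2.293 × 10⁻²³ kg·m/s.
λ = h/p = 6.626 × 10⁻³⁴ / 2.293 × 10⁻²³ = 2.89 × 10⁻¹¹ m = 28.9 pm.

λ = 28.9 pm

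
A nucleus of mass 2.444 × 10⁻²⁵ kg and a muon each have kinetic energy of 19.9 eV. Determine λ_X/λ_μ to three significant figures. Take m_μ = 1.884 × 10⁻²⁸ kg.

λ_X/λ_μ = 0.0278

At fixed KE, p = √(2mKE) so λ = h/p ∝ 1/√m.
λ_X/λ_μ = √(m_μ/m_X) = √(1.884 × 10⁻²⁸/2.444 × 10⁻²⁵) = √(7.709 × 10⁻⁴) = 0.0278.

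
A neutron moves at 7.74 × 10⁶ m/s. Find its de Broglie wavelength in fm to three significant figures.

p = mv = 1.675 × 10⁻²⁷ × 7.74 × 10⁶ = 1.296 × 10⁻²⁰ kg·m/s.
λ = h/p = 6.626 × 10⁻³⁴ / 1.296 × 10⁻²⁰ = 5.11 × 10⁻¹⁴ m = 51.1 fm.

λ = 51.1 fm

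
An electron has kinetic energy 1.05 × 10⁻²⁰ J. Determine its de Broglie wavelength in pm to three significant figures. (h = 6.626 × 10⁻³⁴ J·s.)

λ = 4790 pm

p = √(2mKE) = √(2 × 9.109 × 10⁻³¹ × 1.050 × 10⁻²⁰) = 1.383 × 10⁻²⁵ kg·m/s.
λ = h/p = 6.626 × 10⁻³⁴ / 1.383 × 10⁻²⁵ = 4.79 × 10⁻⁹ m = 4790 pm.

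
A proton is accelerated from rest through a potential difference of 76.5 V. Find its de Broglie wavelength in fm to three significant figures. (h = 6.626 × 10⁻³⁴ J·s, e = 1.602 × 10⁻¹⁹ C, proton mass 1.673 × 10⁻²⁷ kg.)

λ = 3270 fm

KE = eV = 1.602 × 10⁻¹⁹ × 76.50 = 1.226 × 10⁻¹⁷ J.
p = √(2mKE) = √(2 × 1.673 × 10⁻²⁷ × 1.226 × 10⁻¹⁷) = 2.025 × 10⁻²² kg·m/s.
λ = h/p = 6.626 × 10⁻³⁴ / 2.025 × 10⁻²² = 3.27 × 10⁻¹² m = 3270 fm.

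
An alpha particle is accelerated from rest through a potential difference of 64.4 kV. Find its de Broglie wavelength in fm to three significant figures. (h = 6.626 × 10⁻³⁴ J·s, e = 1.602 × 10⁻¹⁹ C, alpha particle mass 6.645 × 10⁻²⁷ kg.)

KE = 2eV = 2 × 1.602 × 10⁻¹⁹ × 6.440 × 10⁴ = 2.063 × 10⁻¹⁴ J.
p = √(2mKE) = √(2 × 6.645 × 10⁻²⁷ × 2.063 × 10⁻¹⁴) = 1.656 × 10⁻²⁰ kg·m/s.
λ = h/p = 6.626 × 10⁻³⁴ / 1.656 × 10⁻²⁰ = 4.00 × 10⁻¹⁴ m = 40.0 fm.

λ = 40.0 fm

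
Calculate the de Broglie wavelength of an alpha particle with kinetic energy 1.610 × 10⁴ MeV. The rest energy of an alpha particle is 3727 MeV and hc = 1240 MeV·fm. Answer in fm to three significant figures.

λ = 0.0637 fm

Total energy E = KE + m₀c² = 1.610 × 10⁴ + 3727 = 19827 MeV.
(pc)² = E² − (m₀c²)² = (19827)² − (3727)² = 3.792 × 10⁸ MeV², so pc = 1.947 × 10⁴ MeV.
λ = hc/(pc) = 1240 MeV·fm / 1.947 × 10⁴ MeV = 0.0637 fm.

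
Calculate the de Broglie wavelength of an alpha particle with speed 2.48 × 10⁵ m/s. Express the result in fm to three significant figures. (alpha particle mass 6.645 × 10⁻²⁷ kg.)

p = mv = 6.645 × 10⁻²⁷ × 2.48 × 10⁵ = 1.648 × 10⁻²¹ kg·m/s.
λ = h/p = 6.626 × 10⁻³⁴ / 1.648 × 10⁻²¹ = 4.02 × 10⁻¹³ m = 402 fm.

λ = 402 fm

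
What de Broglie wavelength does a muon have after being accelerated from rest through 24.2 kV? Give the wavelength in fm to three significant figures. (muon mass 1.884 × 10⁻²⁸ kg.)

KE = eV = 1.602 × 10⁻¹⁹ × 2.420 × 10⁴ = 3.877 × 10⁻¹⁵ J.
p = √(2mKE) = √(2 × 1.884 × 10⁻²⁸ × 3.877 × 10⁻¹⁵) = 1.209 × 10⁻²¹ kg·m/s.
λ = h/p = 6.626 × 10⁻³⁴ / 1.209 × 10⁻²¹ = 5.48 × 10⁻¹³ m = 548 fm.

λ = 548 fm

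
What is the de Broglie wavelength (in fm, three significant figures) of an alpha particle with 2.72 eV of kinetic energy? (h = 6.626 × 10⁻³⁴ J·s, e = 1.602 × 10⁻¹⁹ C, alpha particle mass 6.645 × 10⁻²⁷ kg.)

λ = 8710 fm

KE = 2.72 eV = 4.357 × 10⁻¹⁹ J.
p = √(2mKE) = √(2 × 6.645 × 10⁻²⁷ × 4.357 × 10⁻¹⁹) = 7.610 × 10⁻²³ kg·m/s.
λ = h/p = 6.626 × 10⁻³⁴ / 7.610 × 10⁻²³ = 8.71 × 10⁻¹² m = 8710 fm.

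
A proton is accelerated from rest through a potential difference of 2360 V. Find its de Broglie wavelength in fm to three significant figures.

KE = eV = 1.602 × 10⁻¹⁹ × 2360 = 3.781 × 10⁻¹⁶ J.
p = √(2mKE) = √(2 × 1.673 × 10⁻²⁷ × 3.781 × 10⁻¹⁶) = 1.125 × 10⁻²¹ kg·m/s.
λ = h/p = 6.626 × 10⁻³⁴ / 1.125 × 10⁻²¹ = 5.89 × 10⁻¹³ m = 589 fm.

λ = 589 fm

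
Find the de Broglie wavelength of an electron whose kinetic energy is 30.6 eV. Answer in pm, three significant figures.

λ = 222 pm

KE = 30.6 eV = 4.902 × 10⁻¹⁸ J.
p = √(2mKE) = √(2 × 9.109 × 10⁻³¹ × 4.902 × 10⁻¹⁸) = 2.988 × 10⁻²⁴ kg·m/s.
λ = h/p = 6.626 × 10⁻³⁴ / 2.988 × 10⁻²⁴ = 2.22 × 10⁻¹⁰ m = 222 pm.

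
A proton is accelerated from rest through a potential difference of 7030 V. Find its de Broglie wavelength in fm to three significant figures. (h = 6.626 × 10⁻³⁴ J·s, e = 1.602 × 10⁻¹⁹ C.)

KE = eV = 1.602 × 10⁻¹⁹ × 7030 = 1.126 × 10⁻¹⁵ J.
p = √(2mKE) = √(2 × 1.673 × 10⁻²⁷ × 1.126 × 10⁻¹⁵) = 1.941 × 10⁻²¹ kg·m/s.
λ = h/p = 6.626 × 10⁻³⁴ / 1.941 × 10⁻²¹ = 3.41 × 10⁻¹³ m = 341 fm.

λ = 341 fm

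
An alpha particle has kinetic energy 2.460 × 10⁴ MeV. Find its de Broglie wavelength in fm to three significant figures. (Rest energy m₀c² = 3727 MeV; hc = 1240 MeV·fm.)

λ = 0.0442 fm

Total energy E = KE + m₀c² = 2.460 × 10⁴ + 3727 = 28327 MeV.
(pc)² = E² − (m₀c²)² = (28327)² − (3727)² = 7.885 × 10⁸ MeV², so pc = 2.808 × 10⁴ MeV.
λ = hc/(pc) = 1240 MeV·fm / 2.808 × 10⁴ MeV = 0.0442 fm.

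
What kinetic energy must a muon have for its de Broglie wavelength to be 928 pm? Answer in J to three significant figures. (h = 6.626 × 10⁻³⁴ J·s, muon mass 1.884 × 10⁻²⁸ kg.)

KE = 1.35 × 10⁻²¹ J

p = h/λ = 6.626 × 10⁻³⁴ / 9.280 × 10⁻¹⁰ = 7.140 × 10⁻²⁵ kg·m/s.
KE = p²/(2m) = (7.140 × 10⁻²⁵)² / (2 × 1.884 × 10⁻²⁸) = 1.353 × 10⁻²¹ J = 1.35 × 10⁻²¹ J.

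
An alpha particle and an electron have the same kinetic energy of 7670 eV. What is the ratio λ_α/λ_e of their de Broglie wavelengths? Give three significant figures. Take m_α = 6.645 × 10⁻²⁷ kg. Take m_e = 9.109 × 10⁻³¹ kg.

At fixed KE, p = √(2mKE) so λ = h/p ∝ 1/√m.
λ_α/λ_e = √(m_e/m_α) = √(9.109 × 10⁻³¹/6.645 × 10⁻²⁷) = √(1.371 × 10⁻⁴) = 0.0117.

λ_α/λ_e = 0.0117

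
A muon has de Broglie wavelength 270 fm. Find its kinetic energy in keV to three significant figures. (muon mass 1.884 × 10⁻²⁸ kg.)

p = h/λ = 6.626 × 10⁻³⁴ / 2.700 × 10⁻¹³ = 2.454 × 10⁻²¹ kg·m/s.
KE = p²/(2m) = (2.454 × 10⁻²¹)² / (2 × 1.884 × 10⁻²⁸) = 1.598 × 10⁻¹⁴ J = 99.8 keV.

KE = 99.8 keV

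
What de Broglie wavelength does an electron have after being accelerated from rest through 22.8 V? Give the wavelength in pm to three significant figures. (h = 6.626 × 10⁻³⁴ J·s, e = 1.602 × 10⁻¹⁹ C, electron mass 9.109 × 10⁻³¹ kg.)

λ = 257 pm

KE = eV = 1.602 × 10⁻¹⁹ × 22.80 = 3.653 × 10⁻¹⁸ J.
p = √(2mKE) = √(2 × 9.109 × 10⁻³¹ × 3.653 × 10⁻¹⁸) = 2.580 × 10⁻²⁴ kg·m/s.
λ = h/p = 6.626 × 10⁻³⁴ / 2.580 × 10⁻²⁴ = 2.57 × 10⁻¹⁰ m = 257 pm.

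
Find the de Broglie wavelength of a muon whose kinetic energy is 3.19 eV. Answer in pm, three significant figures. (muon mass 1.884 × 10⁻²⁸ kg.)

KE = 3.19 eV = 5.110 × 10⁻¹⁹ J.
p = √(2mKE) = √(2 × 1.884 × 10⁻²⁸ × 5.110 × 10⁻¹⁹) = 1.388 × 10⁻²³ kg·m/s.
λ = h/p = 6.626 × 10⁻³⁴ / 1.388 × 10⁻²³ = 4.77 × 10⁻¹¹ m = 47.7 pm.

λ = 47.7 pm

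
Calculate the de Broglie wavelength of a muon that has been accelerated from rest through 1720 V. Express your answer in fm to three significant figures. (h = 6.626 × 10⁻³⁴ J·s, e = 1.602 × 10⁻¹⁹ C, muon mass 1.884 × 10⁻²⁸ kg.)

λ = 2060 fm

KE = eV = 1.602 × 10⁻¹⁹ × 1720 = 2.755 × 10⁻¹⁶ J.
p = √(2mKE) = √(2 × 1.884 × 10⁻²⁸ × 2.755 × 10⁻¹⁶) = 3.222 × 10⁻²² kg·m/s.
λ = h/p = 6.626 × 10⁻³⁴ / 3.222 × 10⁻²² = 2.06 × 10⁻¹² m = 2060 fm.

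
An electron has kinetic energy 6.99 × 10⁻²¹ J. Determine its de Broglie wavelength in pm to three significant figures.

λ = 5870 pm

p = √(2mKE) = √(2 × 9.109 × 10⁻³¹ × 6.990 × 10⁻²¹) = 1.128 × 10⁻²⁵ kg·m/s.
λ = h/p = 6.626 × 10⁻³⁴ / 1.128 × 10⁻²⁵ = 5.87 × 10⁻⁹ m = 5870 pm.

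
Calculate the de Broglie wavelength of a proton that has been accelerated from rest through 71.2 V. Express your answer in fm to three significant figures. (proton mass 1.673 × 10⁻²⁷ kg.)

λ = 3390 fm

KE = eV = 1.602 × 10⁻¹⁹ × 71.20 = 1.141 × 10⁻¹⁷ J.
p = √(2mKE) = √(2 × 1.673 × 10⁻²⁷ × 1.141 × 10⁻¹⁷) = 1.954 × 10⁻²² kg·m/s.
λ = h/p = 6.626 × 10⁻³⁴ / 1.954 × 10⁻²² = 3.39 × 10⁻¹² m = 3390 fm.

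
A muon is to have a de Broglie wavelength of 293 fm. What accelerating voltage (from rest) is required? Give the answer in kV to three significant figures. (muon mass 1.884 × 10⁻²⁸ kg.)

p = h/λ = 6.626 × 10⁻³⁴ / 2.930 × 10⁻¹³ = 2.261 × 10⁻²¹ kg·m/s.
KE = p²/(2m) = 1.357 × 10⁻¹⁴ J.
V = KE/e = 1.357 × 10⁻¹⁴ / (1.602 × 10⁻¹⁹) = 84.7 kV.

V = 84.7 kV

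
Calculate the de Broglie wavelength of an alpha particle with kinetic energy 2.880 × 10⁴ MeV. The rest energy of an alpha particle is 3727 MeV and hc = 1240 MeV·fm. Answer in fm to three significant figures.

λ = 0.0384 fm

Total energy E = KE + m₀c² = 2.880 × 10⁴ + 3727 = 32527 MeV.
(pc)² = E² − (m₀c²)² = (32527)² − (3727)² = 1.044 × 10⁹ MeV², so pc = 3.231 × 10⁴ MeV.
λ = hc/(pc) = 1240 MeV·fm / 3.231 × 10⁴ MeV = 0.0384 fm.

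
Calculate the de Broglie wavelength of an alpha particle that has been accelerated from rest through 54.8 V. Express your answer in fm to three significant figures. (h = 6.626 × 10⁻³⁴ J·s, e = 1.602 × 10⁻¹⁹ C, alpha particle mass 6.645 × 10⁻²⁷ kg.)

λ = 1370 fm

KE = 2eV = 2 × 1.602 × 10⁻¹⁹ × 54.80 = 1.756 × 10⁻¹⁷ J.
p = √(2mKE) = √(2 × 6.645 × 10⁻²⁷ × 1.756 × 10⁻¹⁷) = 4.831 × 10⁻²² kg·m/s.
λ = h/p = 6.626 × 10⁻³⁴ / 4.831 × 10⁻²² = 1.37 × 10⁻¹² m = 1370 fm.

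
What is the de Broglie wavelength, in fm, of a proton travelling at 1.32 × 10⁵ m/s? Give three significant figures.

λ = 3000 fm

p = mv = 1.673 × 10⁻²⁷ × 1.32 × 10⁵ = 2.208 × 10⁻²² kg·m/s.
λ = h/p = 6.626 × 10⁻³⁴ / 2.208 × 10⁻²² = 3.00 × 10⁻¹² m = 3000 fm.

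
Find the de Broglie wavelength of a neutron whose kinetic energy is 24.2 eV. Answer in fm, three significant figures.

KE = 24.2 eV = 3.877 × 10⁻¹⁸ J.
p = √(2mKE) = √(2 × 1.675 × 10⁻²⁷ × 3.877 × 10⁻¹⁸) = 1.140 × 10⁻²² kg·m/s.
λ = h/p = 6.626 × 10⁻³⁴ / 1.140 × 10⁻²² = 5.81 × 10⁻¹² m = 5810 fm.

λ = 5810 fm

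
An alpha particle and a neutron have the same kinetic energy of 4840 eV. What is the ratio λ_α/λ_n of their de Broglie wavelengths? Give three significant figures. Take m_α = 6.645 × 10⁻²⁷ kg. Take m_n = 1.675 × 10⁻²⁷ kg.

λ_α/λ_n = 0.502

At fixed KE, p = √(2mKE) so λ = h/p ∝ 1/√m.
λ_α/λ_n = √(m_n/m_α) = √(1.675 × 10⁻²⁷/6.645 × 10⁻²⁷) = √(0.2521) = 0.502.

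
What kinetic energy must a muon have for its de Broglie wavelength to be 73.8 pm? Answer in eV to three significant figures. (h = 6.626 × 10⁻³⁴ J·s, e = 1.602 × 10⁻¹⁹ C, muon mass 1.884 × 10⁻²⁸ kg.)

p = h/λ = 6.626 × 10⁻³⁴ / 7.380 × 10⁻¹¹ = 8.978 × 10⁻²⁴ kg·m/s.
KE = p²/(2m) = (8.978 × 10⁻²⁴)² / (2 × 1.884 × 10⁻²⁸) = 2.139 × 10⁻¹⁹ J = 1.34 eV.

KE = 1.34 eV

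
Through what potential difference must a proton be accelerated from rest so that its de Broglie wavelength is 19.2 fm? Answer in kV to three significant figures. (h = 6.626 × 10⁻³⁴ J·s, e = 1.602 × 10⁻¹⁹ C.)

V = 2220 kV

p = h/λ = 6.626 × 10⁻³⁴ / 1.920 × 10⁻¹⁴ = 3.451 × 10⁻²⁰ kg·m/s.
KE = p²/(2m) = 3.559 × 10⁻¹³ J.
V = KE/e = 3.559 × 10⁻¹³ / (1.602 × 10⁻¹⁹) = 2220 kV.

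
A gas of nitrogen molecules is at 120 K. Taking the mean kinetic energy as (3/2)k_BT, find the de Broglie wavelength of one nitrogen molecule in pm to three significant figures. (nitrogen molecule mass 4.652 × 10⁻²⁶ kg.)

λ = 43.6 pm

KE = (3/2)k_BT = 1.5 × 1.381 × 10⁻²³ × 120 = 2.486 × 10⁻²¹ J.
p = √(2mKE) = √(2 × 4.652 × 10⁻²⁶ × 2.486 × 10⁻²¹) = 1.521 × 10⁻²³ kg·m/s.
λ = h/p = 4.36 × 10⁻¹¹ m = 43.6 pm.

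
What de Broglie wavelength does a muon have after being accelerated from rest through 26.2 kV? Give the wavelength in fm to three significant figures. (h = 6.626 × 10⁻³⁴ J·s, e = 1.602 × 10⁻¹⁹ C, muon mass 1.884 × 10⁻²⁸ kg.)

λ = 527 fm

KE = eV = 1.602 × 10⁻¹⁹ × 2.620 × 10⁴ = 4.197 × 10⁻¹⁵ J.
p = √(2mKE) = √(2 × 1.884 × 10⁻²⁸ × 4.197 × 10⁻¹⁵) = 1.258 × 10⁻²¹ kg·m/s.
λ = h/p = 6.626 × 10⁻³⁴ / 1.258 × 10⁻²¹ = 5.27 × 10⁻¹³ m = 527 fm.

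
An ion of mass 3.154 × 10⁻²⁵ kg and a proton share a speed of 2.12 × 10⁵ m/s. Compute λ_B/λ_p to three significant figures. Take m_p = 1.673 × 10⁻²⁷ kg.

At fixed v, p = mv so λ = h/(mv) ∝ 1/m.
λ_B/λ_p = m_p/m_B = 1.673 × 10⁻²⁷/3.154 × 10⁻²⁵ = 5.30 × 10⁻³.

λ_B/λ_p = 5.30 × 10⁻³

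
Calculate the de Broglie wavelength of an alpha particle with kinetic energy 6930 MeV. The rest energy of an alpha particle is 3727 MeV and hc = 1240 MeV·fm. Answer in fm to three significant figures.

λ = 0.124 fm

Total energy E = KE + m₀c² = 6930 + 3727 = 10657 MeV.
(pc)² = E² − (m₀c²)² = (10657)² − (3727)² = 9.968 × 10⁷ MeV², so pc = 9984 MeV.
λ = hc/(pc) = 1240 MeV·fm / 9984 MeV = 0.124 fm.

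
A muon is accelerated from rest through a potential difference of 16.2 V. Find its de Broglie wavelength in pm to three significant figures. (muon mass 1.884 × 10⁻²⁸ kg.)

λ = 21.2 pm

KE = eV = 1.602 × 10⁻¹⁹ × 16.20 = 2.595 × 10⁻¹⁸ J.
p = √(2mKE) = √(2 × 1.884 × 10⁻²⁸ × 2.595 × 10⁻¹⁸) = 3.127 × 10⁻²³ kg·m/s.
λ = h/p = 6.626 × 10⁻³⁴ / 3.127 × 10⁻²³ = 2.12 × 10⁻¹¹ m = 21.2 pm.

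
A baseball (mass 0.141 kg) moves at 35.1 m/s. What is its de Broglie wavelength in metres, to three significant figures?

λ = 1.34 × 10⁻³⁴ m

p = mv = 0.141 × 35.1 = 4.949 kg·m/s.
λ = h/p = 6.626 × 10⁻³⁴ / 4.949 = 1.34 × 10⁻³⁴ m.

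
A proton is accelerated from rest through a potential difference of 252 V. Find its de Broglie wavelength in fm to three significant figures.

λ = 1800 fm

KE = eV = 1.602 × 10⁻¹⁹ × 252.0 = 4.037 × 10⁻¹⁷ J.
p = √(2mKE) = √(2 × 1.673 × 10⁻²⁷ × 4.037 × 10⁻¹⁷) = 3.675 × 10⁻²² kg·m/s.
λ = h/p = 6.626 × 10⁻³⁴ / 3.675 × 10⁻²² = 1.80 × 10⁻¹² m = 1800 fm.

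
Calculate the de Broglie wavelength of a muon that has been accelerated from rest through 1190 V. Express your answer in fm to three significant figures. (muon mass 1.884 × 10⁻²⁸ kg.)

KE = eV = 1.602 × 10⁻¹⁹ × 1190 = 1.906 × 10⁻¹⁶ J.
p = √(2mKE) = √(2 × 1.884 × 10⁻²⁸ × 1.906 × 10⁻¹⁶) = 2.680 × 10⁻²² kg·m/s.
λ = h/p = 6.626 × 10⁻³⁴ / 2.680 × 10⁻²² = 2.47 × 10⁻¹² m = 2470 fm.

λ = 2470 fm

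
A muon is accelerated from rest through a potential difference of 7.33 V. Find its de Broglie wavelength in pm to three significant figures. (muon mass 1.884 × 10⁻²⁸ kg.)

λ = 31.5 pm

KE = eV = 1.602 × 10⁻¹⁹ × 7.330 = 1.174 × 10⁻¹⁸ J.
p = √(2mKE) = √(2 × 1.884 × 10⁻²⁸ × 1.174 × 10⁻¹⁸) = 2.103 × 10⁻²³ kg·m/s.
λ = h/p = 6.626 × 10⁻³⁴ / 2.103 × 10⁻²³ = 3.15 × 10⁻¹¹ m = 31.5 pm.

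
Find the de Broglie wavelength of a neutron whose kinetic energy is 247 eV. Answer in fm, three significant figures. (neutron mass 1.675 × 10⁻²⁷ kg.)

KE = 247 eV = 3.957 × 10⁻¹⁷ J.
p = √(2mKE) = √(2 × 1.675 × 10⁻²⁷ × 3.957 × 10⁻¹⁷) = 3.641 × 10⁻²² kg·m/s.
λ = h/p = 6.626 × 10⁻³⁴ / 3.641 × 10⁻²² = 1.82 × 10⁻¹² m = 1820 fm.

λ = 1820 fm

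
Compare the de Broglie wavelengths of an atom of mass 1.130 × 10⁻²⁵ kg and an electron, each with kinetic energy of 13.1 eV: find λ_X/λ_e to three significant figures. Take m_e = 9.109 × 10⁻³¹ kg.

At fixed KE, p = √(2mKE) so λ = h/p ∝ 1/√m.
λ_X/λ_e = √(m_e/m_X) = √(9.109 × 10⁻³¹/1.130 × 10⁻²⁵) = √(8.061 × 10⁻⁶) = 2.84 × 10⁻³.

λ_X/λ_e = 2.84 × 10⁻³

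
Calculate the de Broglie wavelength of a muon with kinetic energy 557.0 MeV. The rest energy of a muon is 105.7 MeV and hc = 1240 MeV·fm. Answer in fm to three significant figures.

λ = 1.90 fm

Total energy E = KE + m₀c² = 557.0 + 105.7 = 662.7 MeV.
(pc)² = E² − (m₀c²)² = (662.7)² − (105.7)² = 4.280 × 10⁵ MeV², so pc = 654.2 MeV.
λ = hc/(pc) = 1240 MeV·fm / 654.2 MeV = 1.90 fm.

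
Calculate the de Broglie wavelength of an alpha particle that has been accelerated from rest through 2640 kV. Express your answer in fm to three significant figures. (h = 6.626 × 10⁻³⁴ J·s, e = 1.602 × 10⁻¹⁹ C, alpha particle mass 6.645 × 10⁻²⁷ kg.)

λ = 6.25 fm

KE = 2eV = 2 × 1.602 × 10⁻¹⁹ × 2.640 × 10⁶ = 8.459 × 10⁻¹³ J.
p = √(2mKE) = √(2 × 6.645 × 10⁻²⁷ × 8.459 × 10⁻¹³) = 1.060 × 10⁻¹⁹ kg·m/s.
λ = h/p = 6.626 × 10⁻³⁴ / 1.060 × 10⁻¹⁹ = 6.25 × 10⁻¹⁵ m = 6.25 fm.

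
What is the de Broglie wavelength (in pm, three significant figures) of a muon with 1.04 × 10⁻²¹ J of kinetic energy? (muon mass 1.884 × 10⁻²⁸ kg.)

λ = 1060 pm

p = √(2mKE) = √(2 × 1.884 × 10⁻²⁸ × 1.040 × 10⁻²¹) = 6.260 × 10⁻²⁵ kg·m/s.
λ = h/p = 6.626 × 10⁻³⁴ / 6.260 × 10⁻²⁵ = 1.06 × 10⁻⁹ m = 1060 pm.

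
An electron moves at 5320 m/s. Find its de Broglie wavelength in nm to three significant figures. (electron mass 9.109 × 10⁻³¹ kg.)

λ = 137 nm

p = mv = 9.109 × 10⁻³¹ × 5320 = 4.846 × 10⁻²⁷ kg·m/s.
λ = h/p = 6.626 × 10⁻³⁴ / 4.846 × 10⁻²⁷ = 1.37 × 10⁻⁷ m = 137 nm.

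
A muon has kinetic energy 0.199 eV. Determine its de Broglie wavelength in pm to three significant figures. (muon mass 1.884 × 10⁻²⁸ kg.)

λ = 191 pm

KE = 0.199 eV = 3.188 × 10⁻²⁰ J.
p = √(2mKE) = √(2 × 1.884 × 10⁻²⁸ × 3.188 × 10⁻²⁰) = 3.466 × 10⁻²⁴ kg·m/s.
λ = h/p = 6.626 × 10⁻³⁴ / 3.466 × 10⁻²⁴ = 1.91 × 10⁻¹⁰ m = 191 pm.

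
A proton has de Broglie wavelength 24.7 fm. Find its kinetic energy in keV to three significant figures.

KE = 1340 keV

p = h/λ = 6.626 × 10⁻³⁴ / 2.470 × 10⁻¹⁴ = 2.683 × 10⁻²⁰ kg·m/s.
KE = p²/(2m) = (2.683 × 10⁻²⁰)² / (2 × 1.673 × 10⁻²⁷) = 2.151 × 10⁻¹³ J = 1340 keV.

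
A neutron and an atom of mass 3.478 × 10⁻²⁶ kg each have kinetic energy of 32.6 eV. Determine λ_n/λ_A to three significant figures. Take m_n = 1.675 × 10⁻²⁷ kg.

At fixed KE, p = √(2mKE) so λ = h/p ∝ 1/√m.
λ_n/λ_A = √(m_A/m_n) = √(3.478 × 10⁻²⁶/1.675 × 10⁻²⁷) = √(20.76) = 4.56.

λ_n/λ_A = 4.56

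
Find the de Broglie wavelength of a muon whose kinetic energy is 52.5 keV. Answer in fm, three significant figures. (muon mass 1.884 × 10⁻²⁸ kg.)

λ = 372 fm

KE = 52.5 keV = 8.411 × 10⁻¹⁵ J.
p = √(2mKE) = √(2 × 1.884 × 10⁻²⁸ × 8.411 × 10⁻¹⁵) = 1.780 × 10⁻²¹ kg·m/s.
λ = h/p = 6.626 × 10⁻³⁴ / 1.780 × 10⁻²¹ = 3.72 × 10⁻¹³ m = 372 fm.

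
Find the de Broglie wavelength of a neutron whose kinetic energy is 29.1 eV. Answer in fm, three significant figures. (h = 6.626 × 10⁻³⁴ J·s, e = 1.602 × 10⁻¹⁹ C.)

KE = 29.1 eV = 4.662 × 10⁻¹⁸ J.
p = √(2mKE) = √(2 × 1.675 × 10⁻²⁷ × 4.662 × 10⁻¹⁸) = 1.250 × 10⁻²² kg·m/s.
λ = h/p = 6.626 × 10⁻³⁴ / 1.250 × 10⁻²² = 5.30 × 10⁻¹² m = 5300 fm.

λ = 5300 fm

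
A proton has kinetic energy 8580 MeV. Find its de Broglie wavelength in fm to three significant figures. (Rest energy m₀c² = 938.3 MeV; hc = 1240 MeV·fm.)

Total energy E = KE + m₀c² = 8580 + 938.3 = 9518.3 MeV.
(pc)² = E² − (m₀c²)² = (9518.3)² − (938.3)² = 8.972 × 10⁷ MeV², so pc = 9472 MeV.
λ = hc/(pc) = 1240 MeV·fm / 9472 MeV = 0.131 fm.

λ = 0.131 fm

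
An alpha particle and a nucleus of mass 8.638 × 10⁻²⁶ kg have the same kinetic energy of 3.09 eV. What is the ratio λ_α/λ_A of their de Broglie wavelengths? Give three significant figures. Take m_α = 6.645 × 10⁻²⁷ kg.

λ_α/λ_A = 3.61

At fixed KE, p = √(2mKE) so λ = h/p ∝ 1/√m.
λ_α/λ_A = √(m_A/m_α) = √(8.638 × 10⁻²⁶/6.645 × 10⁻²⁷) = √(13.00) = 3.61.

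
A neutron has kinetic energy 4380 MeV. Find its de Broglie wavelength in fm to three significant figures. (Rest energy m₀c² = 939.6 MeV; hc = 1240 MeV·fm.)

Total energy E = KE + m₀c² = 4380 + 939.6 = 5319.6 MeV.
(pc)² = E² − (m₀c²)² = (5319.6)² − (939.6)² = 2.742 × 10⁷ MeV², so pc = 5236 MeV.
λ = hc/(pc) = 1240 MeV·fm / 5236 MeV = 0.237 fm.

λ = 0.237 fm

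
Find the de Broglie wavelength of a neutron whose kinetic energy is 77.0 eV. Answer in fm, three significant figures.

λ = 3260 fm

KE = 77.0 eV = 1.234 × 10⁻¹⁷ J.
p = √(2mKE) = √(2 × 1.675 × 10⁻²⁷ × 1.234 × 10⁻¹⁷) = 2.033 × 10⁻²² kg·m/s.
λ = h/p = 6.626 × 10⁻³⁴ / 2.033 × 10⁻²² = 3.26 × 10⁻¹² m = 3260 fm.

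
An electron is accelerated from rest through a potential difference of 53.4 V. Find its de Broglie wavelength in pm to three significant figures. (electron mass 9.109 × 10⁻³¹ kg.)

KE = eV = 1.602 × 10⁻¹⁹ × 53.40 = 8.555 × 10⁻¹⁸ J.
p = √(2mKE) = √(2 × 9.109 × 10⁻³¹ × 8.555 × 10⁻¹⁸) = 3.948 × 10⁻²⁴ kg·m/s.
λ = h/p = 6.626 × 10⁻³⁴ / 3.948 × 10⁻²⁴ = 1.68 × 10⁻¹⁰ m = 168 pm.

λ = 168 pm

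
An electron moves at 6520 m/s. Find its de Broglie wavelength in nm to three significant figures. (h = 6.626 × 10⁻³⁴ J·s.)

p = mv = 9.109 × 10⁻³¹ × 6520 = 5.939 × 10⁻²⁷ kg·m/s.
λ = h/p = 6.626 × 10⁻³⁴ / 5.939 × 10⁻²⁷ = 1.12 × 10⁻⁷ m = 112 nm.

λ = 112 nm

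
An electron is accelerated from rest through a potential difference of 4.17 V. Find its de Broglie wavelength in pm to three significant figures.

λ = 601 pm

KE = eV = 1.602 × 10⁻¹⁹ × 4.170 = 6.680 × 10⁻¹⁹ J.
p = √(2mKE) = √(2 × 9.109 × 10⁻³¹ × 6.680 × 10⁻¹⁹) = 1.103 × 10⁻²⁴ kg·m/s.
λ = h/p = 6.626 × 10⁻³⁴ / 1.103 × 10⁻²⁴ = 6.01 × 10⁻¹⁰ m = 601 pm.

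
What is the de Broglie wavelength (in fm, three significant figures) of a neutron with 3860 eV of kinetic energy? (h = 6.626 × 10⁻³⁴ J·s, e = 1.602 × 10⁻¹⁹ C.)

λ = 460 fm

KE = 3860 eV = 6.184 × 10⁻¹⁶ J.
p = √(2mKE) = √(2 × 1.675 × 10⁻²⁷ × 6.184 × 10⁻¹⁶) = 1.439 × 10⁻²¹ kg·m/s.
λ = h/p = 6.626 × 10⁻³⁴ / 1.439 × 10⁻²¹ = 4.60 × 10⁻¹³ m = 460 fm.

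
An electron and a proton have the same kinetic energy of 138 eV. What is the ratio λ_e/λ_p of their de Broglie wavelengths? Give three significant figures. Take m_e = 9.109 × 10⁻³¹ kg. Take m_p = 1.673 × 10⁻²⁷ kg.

At fixed KE, p = √(2mKE) so λ = h/p ∝ 1/√m.
λ_e/λ_p = √(m_p/m_e) = √(1.673 × 10⁻²⁷/9.109 × 10⁻³¹) = √(1837) = 42.9.

λ_e/λ_p = 42.9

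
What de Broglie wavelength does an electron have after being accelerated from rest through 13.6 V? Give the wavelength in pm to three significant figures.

KE = eV = 1.602 × 10⁻¹⁹ × 13.60 = 2.179 × 10⁻¹⁸ J.
p = √(2mKE) = √(2 × 9.109 × 10⁻³¹ × 2.179 × 10⁻¹⁸) = 1.992 × 10⁻²⁴ kg·m/s.
λ = h/p = 6.626 × 10⁻³⁴ / 1.992 × 10⁻²⁴ = 3.33 × 10⁻¹⁰ m = 333 pm.

λ = 333 pm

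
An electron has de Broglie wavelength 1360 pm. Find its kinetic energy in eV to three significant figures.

p = h/λ = 6.626 × 10⁻³⁴ / 1.360 × 10⁻⁹ = 4.872 × 10⁻²⁵ kg·m/s.
KE = p²/(2m) = (4.872 × 10⁻²⁵)² / (2 × 9.109 × 10⁻³¹) = 1.303 × 10⁻¹⁹ J = 0.813 eV.

KE = 0.813 eV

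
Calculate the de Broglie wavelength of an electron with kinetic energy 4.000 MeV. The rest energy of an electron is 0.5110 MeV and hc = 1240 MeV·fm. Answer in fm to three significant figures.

Total energy E = KE + m₀c² = 4.000 + 0.5110 = 4.5110 MeV.
(pc)² = E² − (m₀c²)² = (4.5110)² − (0.5110)² = 20.09 MeV², so pc = 4.482 MeV.
λ = hc/(pc) = 1240 MeV·fm / 4.482 MeV = 277 fm.

λ = 277 fm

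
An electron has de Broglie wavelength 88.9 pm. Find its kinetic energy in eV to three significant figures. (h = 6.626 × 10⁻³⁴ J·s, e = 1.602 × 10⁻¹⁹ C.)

KE = 190 eV

p = h/λ = 6.626 × 10⁻³⁴ / 8.890 × 10⁻¹¹ = 7.453 × 10⁻²⁴ kg·m/s.
KE = p²/(2m) = (7.453 × 10⁻²⁴)² / (2 × 9.109 × 10⁻³¹) = 3.049 × 10⁻¹⁷ J = 190 eV.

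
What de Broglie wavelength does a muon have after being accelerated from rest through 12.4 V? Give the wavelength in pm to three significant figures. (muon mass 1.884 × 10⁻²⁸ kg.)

KE = eV = 1.602 × 10⁻¹⁹ × 12.40 = 1.986 × 10⁻¹⁸ J.
p = √(2mKE) = √(2 × 1.884 × 10⁻²⁸ × 1.986 × 10⁻¹⁸) = 2.736 × 10⁻²³ kg·m/s.
λ = h/p = 6.626 × 10⁻³⁴ / 2.736 × 10⁻²³ = 2.42 × 10⁻¹¹ m = 24.2 pm.

λ = 24.2 pm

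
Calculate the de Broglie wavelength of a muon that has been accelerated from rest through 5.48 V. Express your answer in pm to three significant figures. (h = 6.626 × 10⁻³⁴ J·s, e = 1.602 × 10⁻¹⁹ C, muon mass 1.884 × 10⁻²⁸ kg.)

KE = eV = 1.602 × 10⁻¹⁹ × 5.480 = 8.779 × 10⁻¹⁹ J.
p = √(2mKE) = √(2 × 1.884 × 10⁻²⁸ × 8.779 × 10⁻¹⁹) = 1.819 × 10⁻²³ kg·m/s.
λ = h/p = 6.626 × 10⁻³⁴ / 1.819 × 10⁻²³ = 3.64 × 10⁻¹¹ m = 36.4 pm.

λ = 36.4 pm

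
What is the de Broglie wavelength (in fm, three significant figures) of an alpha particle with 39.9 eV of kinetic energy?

KE = 39.9 eV = 6.392 × 10⁻¹⁸ J.
p = √(2mKE) = √(2 × 6.645 × 10⁻²⁷ × 6.392 × 10⁻¹⁸) = 2.915 × 10⁻²² kg·m/s.
λ = h/p = 6.626 × 10⁻³⁴ / 2.915 × 10⁻²² = 2.27 × 10⁻¹² m = 2270 fm.

λ = 2270 fm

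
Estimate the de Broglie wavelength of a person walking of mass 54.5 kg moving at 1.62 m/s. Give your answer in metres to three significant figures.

λ = 7.50 × 10⁻³⁶ m

p = mv = 54.5 × 1.62 = 8.829 × 10¹ kg·m/s.
λ = h/p = 6.626 × 10⁻³⁴ / 8.829 × 10¹ = 7.50 × 10⁻³⁶ m.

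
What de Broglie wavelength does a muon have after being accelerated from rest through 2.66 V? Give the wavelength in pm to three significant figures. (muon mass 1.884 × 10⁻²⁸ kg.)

KE = eV = 1.602 × 10⁻¹⁹ × 2.660 = 4.261 × 10⁻¹⁹ J.
p = √(2mKE) = √(2 × 1.884 × 10⁻²⁸ × 4.261 × 10⁻¹⁹) = 1.267 × 10⁻²³ kg·m/s.
λ = h/p = 6.626 × 10⁻³⁴ / 1.267 × 10⁻²³ = 5.23 × 10⁻¹¹ m = 52.3 pm.

λ = 52.3 pm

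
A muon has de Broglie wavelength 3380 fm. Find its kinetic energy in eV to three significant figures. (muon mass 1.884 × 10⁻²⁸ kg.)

p = h/λ = 6.626 × 10⁻³⁴ / 3.380 × 10⁻¹² = 1.960 × 10⁻²² kg·m/s.
KE = p²/(2m) = (1.960 × 10⁻²²)² / (2 × 1.884 × 10⁻²⁸) = 1.020 × 10⁻¹⁶ J = 637 eV.

KE = 637 eV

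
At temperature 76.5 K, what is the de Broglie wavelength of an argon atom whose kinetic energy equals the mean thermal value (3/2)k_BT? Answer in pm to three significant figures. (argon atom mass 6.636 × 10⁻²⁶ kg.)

KE = (3/2)k_BT = 1.5 × 1.381 × 10⁻²³ × 76.5 = 1.585 × 10⁻²¹ J.
p = √(2mKE) = √(2 × 6.636 × 10⁻²⁶ × 1.585 × 10⁻²¹) = 1.450 × 10⁻²³ kg·m/s.
λ = h/p = 4.57 × 10⁻¹¹ m = 45.7 pm.

λ = 45.7 pm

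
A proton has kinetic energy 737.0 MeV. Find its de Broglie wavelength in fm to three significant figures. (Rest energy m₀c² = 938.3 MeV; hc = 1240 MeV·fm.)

λ = 0.893 fm

Total energy E = KE + m₀c² = 737.0 + 938.3 = 1675.3 MeV.
(pc)² = E² − (m₀c²)² = (1675.3)² − (938.3)² = 1.926 × 10⁶ MeV², so pc = 1388 MeV.
λ = hc/(pc) = 1240 MeV·fm / 1388 MeV = 0.893 fm.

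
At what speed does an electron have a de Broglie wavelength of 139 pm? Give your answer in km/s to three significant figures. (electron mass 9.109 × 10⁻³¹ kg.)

p = h/λ = 6.626 × 10⁻³⁴ / 1.390 × 10⁻¹⁰ = 4.767 × 10⁻²⁴ kg·m/s.
v = p/m = 4.767 × 10⁻²⁴ / 9.109 × 10⁻³¹ = 5.23 × 10⁶ m/s = 5230 km/s.

v = 5230 km/s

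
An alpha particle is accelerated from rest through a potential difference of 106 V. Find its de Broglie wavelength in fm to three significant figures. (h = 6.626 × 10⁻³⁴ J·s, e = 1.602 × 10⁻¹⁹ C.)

λ = 986 fm

KE = 2eV = 2 × 1.602 × 10⁻¹⁹ × 106.0 = 3.396 × 10⁻¹⁷ J.
p = √(2mKE) = √(2 × 6.645 × 10⁻²⁷ × 3.396 × 10⁻¹⁷) = 6.718 × 10⁻²² kg·m/s.
λ = h/p = 6.626 × 10⁻³⁴ / 6.718 × 10⁻²² = 9.86 × 10⁻¹³ m = 986 fm.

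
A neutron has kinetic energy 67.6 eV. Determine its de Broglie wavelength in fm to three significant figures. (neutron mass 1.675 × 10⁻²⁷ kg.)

KE = 67.6 eV = 1.083 × 10⁻¹⁷ J.
p = √(2mKE) = √(2 × 1.675 × 10⁻²⁷ × 1.083 × 10⁻¹⁷) = 1.905 × 10⁻²² kg·m/s.
λ = h/p = 6.626 × 10⁻³⁴ / 1.905 × 10⁻²² = 3.48 × 10⁻¹² m = 3480 fm.

λ = 3480 fm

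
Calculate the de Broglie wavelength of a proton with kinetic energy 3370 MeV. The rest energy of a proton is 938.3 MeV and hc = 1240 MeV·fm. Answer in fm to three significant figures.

Total energy E = KE + m₀c² = 3370 + 938.3 = 4308.3 MeV.
(pc)² = E² − (m₀c²)² = (4308.3)² − (938.3)² = 1.768 × 10⁷ MeV², so pc = 4205 MeV.
λ = hc/(pc) = 1240 MeV·fm / 4205 MeV = 0.295 fm.

λ = 0.295 fm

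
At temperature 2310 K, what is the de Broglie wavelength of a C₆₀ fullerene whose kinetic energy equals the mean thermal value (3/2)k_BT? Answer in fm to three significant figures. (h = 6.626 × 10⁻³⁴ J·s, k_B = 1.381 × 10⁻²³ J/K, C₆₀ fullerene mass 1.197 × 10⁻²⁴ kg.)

KE = (3/2)k_BT = 1.5 × 1.381 × 10⁻²³ × 2310 = 4.785 × 10⁻²⁰ J.
p = √(2mKE) = √(2 × 1.197 × 10⁻²⁴ × 4.785 × 10⁻²⁰) = 3.385 × 10⁻²² kg·m/s.
λ = h/p = 1.96 × 10⁻¹² m = 1960 fm.

λ = 1960 fm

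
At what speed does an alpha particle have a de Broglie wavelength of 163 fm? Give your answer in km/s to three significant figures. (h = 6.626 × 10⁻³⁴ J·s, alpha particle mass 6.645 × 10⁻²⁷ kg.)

v = 612 km/s

p = h/λ = 6.626 × 10⁻³⁴ / 1.630 × 10⁻¹³ = 4.065 × 10⁻²¹ kg·m/s.
v = p/m = 4.065 × 10⁻²¹ / 6.645 × 10⁻²⁷ = 6.12 × 10⁵ m/s = 612 km/s.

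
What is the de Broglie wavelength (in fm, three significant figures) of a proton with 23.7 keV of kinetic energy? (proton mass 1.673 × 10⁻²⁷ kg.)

λ = 186 fm

KE = 23.7 keV = 3.797 × 10⁻¹⁵ J.
p = √(2mKE) = √(2 × 1.673 × 10⁻²⁷ × 3.797 × 10⁻¹⁵) = 3.564 × 10⁻²¹ kg·m/s.
λ = h/p = 6.626 × 10⁻³⁴ / 3.564 × 10⁻²¹ = 1.86 × 10⁻¹³ m = 186 fm.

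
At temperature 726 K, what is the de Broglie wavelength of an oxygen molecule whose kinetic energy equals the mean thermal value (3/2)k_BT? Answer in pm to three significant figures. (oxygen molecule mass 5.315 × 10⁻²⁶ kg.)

λ = 16.6 pm

KE = (3/2)k_BT = 1.5 × 1.381 × 10⁻²³ × 726 = 1.504 × 10⁻²⁰ J.
p = √(2mKE) = √(2 × 5.315 × 10⁻²⁶ × 1.504 × 10⁻²⁰) = 3.998 × 10⁻²³ kg·m/s.
λ = h/p = 1.66 × 10⁻¹¹ m = 16.6 pm.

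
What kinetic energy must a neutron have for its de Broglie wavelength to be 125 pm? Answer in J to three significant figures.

p = h/λ = 6.626 × 10⁻³⁴ / 1.250 × 10⁻¹⁰ = 5.301 × 10⁻²⁴ kg·m/s.
KE = p²/(2m) = (5.301 × 10⁻²⁴)² / (2 × 1.675 × 10⁻²⁷) = 8.388 × 10⁻²¹ J = 8.39 × 10⁻²¹ J.

KE = 8.39 × 10⁻²¹ J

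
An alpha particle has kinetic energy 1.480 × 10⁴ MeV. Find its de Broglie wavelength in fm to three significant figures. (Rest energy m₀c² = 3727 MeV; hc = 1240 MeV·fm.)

λ = 0.0683 fm

Total energy E = KE + m₀c² = 1.480 × 10⁴ + 3727 = 18527 MeV.
(pc)² = E² − (m₀c²)² = (18527)² − (3727)² = 3.294 × 10⁸ MeV², so pc = 1.815 × 10⁴ MeV.
λ = hc/(pc) = 1240 MeV·fm / 1.815 × 10⁴ MeV = 0.0683 fm.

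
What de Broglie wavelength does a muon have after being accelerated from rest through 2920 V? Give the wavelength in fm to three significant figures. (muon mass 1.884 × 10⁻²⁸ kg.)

KE = eV = 1.602 × 10⁻¹⁹ × 2920 = 4.678 × 10⁻¹⁶ J.
p = √(2mKE) = √(2 × 1.884 × 10⁻²⁸ × 4.678 × 10⁻¹⁶) = 4.198 × 10⁻²² kg·m/s.
λ = h/p = 6.626 × 10⁻³⁴ / 4.198 × 10⁻²² = 1.58 × 10⁻¹² m = 1580 fm.

λ = 1580 fm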